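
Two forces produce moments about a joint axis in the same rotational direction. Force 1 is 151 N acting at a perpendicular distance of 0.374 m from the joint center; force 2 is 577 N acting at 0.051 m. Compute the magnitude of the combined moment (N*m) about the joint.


M = F1 * d1 + F2 * d2
M = 151 * 0.374 + 577 * 0.051
M = 56.4740 + 29.4270
M = 85.9010


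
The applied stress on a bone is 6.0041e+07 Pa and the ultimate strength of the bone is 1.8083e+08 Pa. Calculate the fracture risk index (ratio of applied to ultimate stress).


FRI = applied / ultimate
FRI = 6.0041e+07 / 1.8083e+08
FRI = 0.3320


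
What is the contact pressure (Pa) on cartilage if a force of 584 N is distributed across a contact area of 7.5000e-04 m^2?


P = F / A
P = 584 / 7.5000e-04
P = 778666.6667


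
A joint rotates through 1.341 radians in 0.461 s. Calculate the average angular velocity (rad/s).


omega = delta_theta / delta_t
omega = 1.341 / 0.461
omega = 2.9089


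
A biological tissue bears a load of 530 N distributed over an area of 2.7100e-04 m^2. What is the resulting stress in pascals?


stress = F / A
stress = 530 / 2.7100e-04
stress = 1.9557e+06


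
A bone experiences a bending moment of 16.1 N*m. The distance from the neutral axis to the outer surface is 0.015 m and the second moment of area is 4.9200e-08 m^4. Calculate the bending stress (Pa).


sigma = M * c / I
sigma = 16.1 * 0.015 / 4.9200e-08
M * c = 0.2415
sigma = 4.9085e+06


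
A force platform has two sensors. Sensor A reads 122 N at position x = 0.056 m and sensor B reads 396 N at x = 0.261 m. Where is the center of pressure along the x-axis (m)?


COP_x = (F1*x1 + F2*x2) / (F1 + F2)
COP_x = (122*0.056 + 396*0.261) / (122 + 396)
Numerator = 110.1880
Denominator = 518
COP_x = 0.2127


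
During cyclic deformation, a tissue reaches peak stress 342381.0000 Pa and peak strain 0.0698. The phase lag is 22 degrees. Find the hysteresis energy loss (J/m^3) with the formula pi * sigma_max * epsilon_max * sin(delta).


E_loss = pi * sigma_max * epsilon_max * sin(delta)
delta = 22 deg = 0.3840 rad
sin(delta) = 0.3746
E_loss = pi * 342381.0000 * 0.0698 * 0.3746
E_loss = 28124.8599


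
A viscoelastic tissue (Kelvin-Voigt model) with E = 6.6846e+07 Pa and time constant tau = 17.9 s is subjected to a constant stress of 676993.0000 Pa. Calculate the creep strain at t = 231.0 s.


epsilon(t) = (sigma/E) * (1 - exp(-t/tau))
sigma/E = 676993.0000 / 6.6846e+07 = 0.0101
exp(-t/tau) = exp(-231.0 / 17.9) = 2.4855e-06
epsilon = 0.0101 * (1 - 2.4855e-06)
epsilon = 0.0101


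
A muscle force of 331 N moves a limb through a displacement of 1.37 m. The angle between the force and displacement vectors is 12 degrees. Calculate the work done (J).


W = F * d * cos(theta)
theta = 12 deg = 0.2094 rad
cos(theta) = 0.9781
W = 331 * 1.37 * 0.9781
W = 443.5606


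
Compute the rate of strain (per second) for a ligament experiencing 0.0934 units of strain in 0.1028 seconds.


strain_rate = delta_strain / delta_t
strain_rate = 0.0934 / 0.1028
strain_rate = 0.9086


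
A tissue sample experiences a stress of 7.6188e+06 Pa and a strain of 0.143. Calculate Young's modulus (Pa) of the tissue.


E = stress / strain
E = 7.6188e+06 / 0.143
E = 5.3278e+07


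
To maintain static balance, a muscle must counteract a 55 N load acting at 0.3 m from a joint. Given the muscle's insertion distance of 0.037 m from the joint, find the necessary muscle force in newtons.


F_muscle = W * d_load / d_muscle
F_muscle = 55 * 0.3 / 0.037
Numerator = 16.5000
F_muscle = 445.9459


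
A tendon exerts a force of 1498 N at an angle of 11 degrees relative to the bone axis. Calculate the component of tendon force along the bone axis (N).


F_eff = F_tendon * cos(theta)
theta = 11 deg = 0.1920 rad
cos(theta) = 0.9816
F_eff = 1498 * 0.9816
F_eff = 1470.4775


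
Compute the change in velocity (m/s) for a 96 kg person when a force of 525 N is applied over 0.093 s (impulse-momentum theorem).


J = F * dt = 525 * 0.093 = 48.8250 N*s
delta_v = J / m
delta_v = 48.8250 / 96
delta_v = 0.5086


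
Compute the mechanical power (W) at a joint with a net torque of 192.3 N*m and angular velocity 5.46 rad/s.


P = M * omega
P = 192.3 * 5.46
P = 1049.9580


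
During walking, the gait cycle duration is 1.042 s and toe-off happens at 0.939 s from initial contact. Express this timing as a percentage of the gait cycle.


pct = (event_time / cycle_time) * 100
pct = (0.939 / 1.042) * 100
ratio = 0.9012
pct = 90.1152


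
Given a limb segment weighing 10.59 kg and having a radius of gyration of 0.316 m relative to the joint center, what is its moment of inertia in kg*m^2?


I = m * k^2
I = 10.59 * 0.316^2
k^2 = 0.0999
I = 1.0575


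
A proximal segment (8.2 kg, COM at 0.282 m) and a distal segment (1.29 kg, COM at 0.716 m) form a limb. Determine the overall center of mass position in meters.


COM = (m1*x1 + m2*x2) / (m1 + m2)
COM = (8.2*0.282 + 1.29*0.716) / (8.2 + 1.29)
Numerator = 3.2360
Denominator = 9.4900
COM = 0.3410


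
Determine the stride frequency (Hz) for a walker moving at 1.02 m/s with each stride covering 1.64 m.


f = v / stride_length
f = 1.02 / 1.64
f = 0.6220


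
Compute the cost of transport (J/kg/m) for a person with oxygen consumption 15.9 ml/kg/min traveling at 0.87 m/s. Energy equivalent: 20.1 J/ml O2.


Power per kg = VO2 * 20.1 / 60
Power per kg = 15.9 * 20.1 / 60 = 5.3265 W/kg
Cost = power_per_kg / speed
Cost = 5.3265 / 0.87
Cost = 6.1224


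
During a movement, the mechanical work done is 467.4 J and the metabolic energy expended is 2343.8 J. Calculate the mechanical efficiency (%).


eta = (W_mech / E_meta) * 100
eta = (467.4 / 2343.8) * 100
ratio = 0.1994
eta = 19.9420


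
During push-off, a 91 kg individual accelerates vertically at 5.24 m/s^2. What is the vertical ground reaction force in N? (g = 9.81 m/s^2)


GRF = m * (g + a)
GRF = 91 * (9.81 + 5.24)
GRF = 91 * 15.0500
GRF = 1369.5500


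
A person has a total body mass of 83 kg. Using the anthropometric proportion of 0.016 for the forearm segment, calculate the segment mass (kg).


m_segment = body_mass * fraction
m_segment = 83 * 0.016
m_segment = 1.3280


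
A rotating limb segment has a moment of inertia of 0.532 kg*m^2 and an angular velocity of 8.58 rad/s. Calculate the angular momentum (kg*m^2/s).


L = I * omega
L = 0.532 * 8.58
L = 4.5646


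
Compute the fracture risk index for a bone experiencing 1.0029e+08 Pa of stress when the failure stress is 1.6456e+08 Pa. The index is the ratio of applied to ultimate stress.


FRI = applied / ultimate
FRI = 1.0029e+08 / 1.6456e+08
FRI = 0.6094


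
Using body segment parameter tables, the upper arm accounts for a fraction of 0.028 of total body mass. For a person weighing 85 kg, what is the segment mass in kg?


m_segment = body_mass * fraction
m_segment = 85 * 0.028
m_segment = 2.3800


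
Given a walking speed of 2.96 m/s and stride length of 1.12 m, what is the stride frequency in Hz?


f = v / stride_length
f = 2.96 / 1.12
f = 2.6429


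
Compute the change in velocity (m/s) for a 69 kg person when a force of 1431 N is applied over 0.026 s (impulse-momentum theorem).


J = F * dt = 1431 * 0.026 = 37.2060 N*s
delta_v = J / m
delta_v = 37.2060 / 69
delta_v = 0.5392


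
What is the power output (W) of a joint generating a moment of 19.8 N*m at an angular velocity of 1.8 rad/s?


P = M * omega
P = 19.8 * 1.8
P = 35.6400


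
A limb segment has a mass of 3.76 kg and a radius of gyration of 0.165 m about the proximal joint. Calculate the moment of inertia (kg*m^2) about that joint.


I = m * k^2
I = 3.76 * 0.165^2
k^2 = 0.0272
I = 0.1024


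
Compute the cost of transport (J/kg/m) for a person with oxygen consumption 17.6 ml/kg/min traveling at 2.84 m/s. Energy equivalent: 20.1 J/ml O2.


Power per kg = VO2 * 20.1 / 60
Power per kg = 17.6 * 20.1 / 60 = 5.8960 W/kg
Cost = power_per_kg / speed
Cost = 5.8960 / 2.84
Cost = 2.0761


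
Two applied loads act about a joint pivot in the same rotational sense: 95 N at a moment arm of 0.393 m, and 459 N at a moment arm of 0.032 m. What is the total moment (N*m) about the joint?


M = F1 * d1 + F2 * d2
M = 95 * 0.393 + 459 * 0.032
M = 37.3350 + 14.6880
M = 52.0230


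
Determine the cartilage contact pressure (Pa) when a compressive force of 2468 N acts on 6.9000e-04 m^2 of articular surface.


P = F / A
P = 2468 / 6.9000e-04
P = 3.5768e+06


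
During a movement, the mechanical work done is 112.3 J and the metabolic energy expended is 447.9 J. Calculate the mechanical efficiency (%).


eta = (W_mech / E_meta) * 100
eta = (112.3 / 447.9) * 100
ratio = 0.2507
eta = 25.0726


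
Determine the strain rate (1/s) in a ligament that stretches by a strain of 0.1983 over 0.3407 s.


strain_rate = delta_strain / delta_t
strain_rate = 0.1983 / 0.3407
strain_rate = 0.5820


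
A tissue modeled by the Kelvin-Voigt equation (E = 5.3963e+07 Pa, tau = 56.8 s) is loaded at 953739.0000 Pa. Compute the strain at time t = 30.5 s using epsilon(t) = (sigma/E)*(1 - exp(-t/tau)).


epsilon(t) = (sigma/E) * (1 - exp(-t/tau))
sigma/E = 953739.0000 / 5.3963e+07 = 0.0177
exp(-t/tau) = exp(-30.5 / 56.8) = 0.5845
epsilon = 0.0177 * (1 - 0.5845)
epsilon = 0.0073


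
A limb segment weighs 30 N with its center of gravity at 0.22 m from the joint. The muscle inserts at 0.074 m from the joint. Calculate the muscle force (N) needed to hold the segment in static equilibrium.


F_muscle = W * d_load / d_muscle
F_muscle = 30 * 0.22 / 0.074
Numerator = 6.6000
F_muscle = 89.1892


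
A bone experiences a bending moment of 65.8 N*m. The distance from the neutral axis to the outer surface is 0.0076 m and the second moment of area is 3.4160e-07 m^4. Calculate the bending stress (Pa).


sigma = M * c / I
sigma = 65.8 * 0.0076 / 3.4160e-07
M * c = 0.5001
sigma = 1.4639e+06


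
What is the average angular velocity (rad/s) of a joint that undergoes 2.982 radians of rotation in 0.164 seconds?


omega = delta_theta / delta_t
omega = 2.982 / 0.164
omega = 18.1829


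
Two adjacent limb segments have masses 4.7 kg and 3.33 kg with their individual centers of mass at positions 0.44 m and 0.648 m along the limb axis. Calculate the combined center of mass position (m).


COM = (m1*x1 + m2*x2) / (m1 + m2)
COM = (4.7*0.44 + 3.33*0.648) / (4.7 + 3.33)
Numerator = 4.2258
Denominator = 8.0300
COM = 0.5263


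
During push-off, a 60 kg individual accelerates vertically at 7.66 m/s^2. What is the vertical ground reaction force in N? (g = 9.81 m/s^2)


GRF = m * (g + a)
GRF = 60 * (9.81 + 7.66)
GRF = 60 * 17.4700
GRF = 1048.2000


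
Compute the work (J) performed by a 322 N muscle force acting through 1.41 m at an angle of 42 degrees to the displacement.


W = F * d * cos(theta)
theta = 42 deg = 0.7330 rad
cos(theta) = 0.7431
W = 322 * 1.41 * 0.7431
W = 337.4026


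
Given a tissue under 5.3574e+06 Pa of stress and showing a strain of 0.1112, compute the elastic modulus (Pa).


E = stress / strain
E = 5.3574e+06 / 0.1112
E = 4.8178e+07


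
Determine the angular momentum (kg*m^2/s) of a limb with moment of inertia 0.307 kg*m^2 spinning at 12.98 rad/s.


L = I * omega
L = 0.307 * 12.98
L = 3.9849


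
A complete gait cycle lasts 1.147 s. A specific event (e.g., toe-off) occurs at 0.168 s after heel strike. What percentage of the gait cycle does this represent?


pct = (event_time / cycle_time) * 100
pct = (0.168 / 1.147) * 100
ratio = 0.1465
pct = 14.6469


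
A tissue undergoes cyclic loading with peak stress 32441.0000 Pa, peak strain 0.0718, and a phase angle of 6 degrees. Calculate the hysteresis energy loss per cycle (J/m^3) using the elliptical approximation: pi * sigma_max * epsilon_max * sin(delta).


E_loss = pi * sigma_max * epsilon_max * sin(delta)
delta = 6 deg = 0.1047 rad
sin(delta) = 0.1045
E_loss = pi * 32441.0000 * 0.0718 * 0.1045
E_loss = 764.8973


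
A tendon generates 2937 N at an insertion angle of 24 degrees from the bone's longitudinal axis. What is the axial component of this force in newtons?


F_eff = F_tendon * cos(theta)
theta = 24 deg = 0.4189 rad
cos(theta) = 0.9135
F_eff = 2937 * 0.9135
F_eff = 2683.0830


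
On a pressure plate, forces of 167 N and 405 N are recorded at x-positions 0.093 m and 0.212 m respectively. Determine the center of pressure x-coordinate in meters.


COP_x = (F1*x1 + F2*x2) / (F1 + F2)
COP_x = (167*0.093 + 405*0.212) / (167 + 405)
Numerator = 101.3910
Denominator = 572
COP_x = 0.1773


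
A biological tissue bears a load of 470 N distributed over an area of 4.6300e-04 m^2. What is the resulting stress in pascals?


stress = F / A
stress = 470 / 4.6300e-04
stress = 1.0151e+06


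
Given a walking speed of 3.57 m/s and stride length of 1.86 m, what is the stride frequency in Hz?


f = v / stride_length
f = 3.57 / 1.86
f = 1.9194


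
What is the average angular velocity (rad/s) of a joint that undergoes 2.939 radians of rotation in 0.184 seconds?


omega = delta_theta / delta_t
omega = 2.939 / 0.184
omega = 15.9728


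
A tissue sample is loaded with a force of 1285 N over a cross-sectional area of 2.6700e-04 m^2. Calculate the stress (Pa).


stress = F / A
stress = 1285 / 2.6700e-04
stress = 4.8127e+06


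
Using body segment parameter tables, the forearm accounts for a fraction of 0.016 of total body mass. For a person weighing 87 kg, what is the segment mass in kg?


m_segment = body_mass * fraction
m_segment = 87 * 0.016
m_segment = 1.3920


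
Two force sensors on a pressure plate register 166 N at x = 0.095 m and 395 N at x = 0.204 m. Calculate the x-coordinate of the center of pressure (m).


COP_x = (F1*x1 + F2*x2) / (F1 + F2)
COP_x = (166*0.095 + 395*0.204) / (166 + 395)
Numerator = 96.3500
Denominator = 561
COP_x = 0.1717


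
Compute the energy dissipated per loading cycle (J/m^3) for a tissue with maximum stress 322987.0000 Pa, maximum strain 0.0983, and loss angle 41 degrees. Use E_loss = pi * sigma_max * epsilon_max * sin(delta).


E_loss = pi * sigma_max * epsilon_max * sin(delta)
delta = 41 deg = 0.7156 rad
sin(delta) = 0.6561
E_loss = pi * 322987.0000 * 0.0983 * 0.6561
E_loss = 65438.2008


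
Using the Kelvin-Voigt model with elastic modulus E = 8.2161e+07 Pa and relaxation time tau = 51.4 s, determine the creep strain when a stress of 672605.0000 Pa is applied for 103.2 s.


epsilon(t) = (sigma/E) * (1 - exp(-t/tau))
sigma/E = 672605.0000 / 8.2161e+07 = 0.0082
exp(-t/tau) = exp(-103.2 / 51.4) = 0.1343
epsilon = 0.0082 * (1 - 0.1343)
epsilon = 0.0071


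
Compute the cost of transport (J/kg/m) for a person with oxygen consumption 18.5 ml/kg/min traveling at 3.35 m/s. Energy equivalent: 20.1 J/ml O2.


Power per kg = VO2 * 20.1 / 60
Power per kg = 18.5 * 20.1 / 60 = 6.1975 W/kg
Cost = power_per_kg / speed
Cost = 6.1975 / 3.35
Cost = 1.8500


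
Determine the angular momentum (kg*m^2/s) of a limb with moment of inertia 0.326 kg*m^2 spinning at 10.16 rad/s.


L = I * omega
L = 0.326 * 10.16
L = 3.3122


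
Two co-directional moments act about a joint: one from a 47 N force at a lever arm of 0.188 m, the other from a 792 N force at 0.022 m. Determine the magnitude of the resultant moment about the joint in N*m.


M = F1 * d1 + F2 * d2
M = 47 * 0.188 + 792 * 0.022
M = 8.8360 + 17.4240
M = 26.2600


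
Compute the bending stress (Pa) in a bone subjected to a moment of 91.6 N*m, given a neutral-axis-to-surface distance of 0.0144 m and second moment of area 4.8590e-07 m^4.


sigma = M * c / I
sigma = 91.6 * 0.0144 / 4.8590e-07
M * c = 1.3190
sigma = 2.7146e+06


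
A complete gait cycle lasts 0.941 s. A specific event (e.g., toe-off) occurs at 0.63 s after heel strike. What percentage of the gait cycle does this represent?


pct = (event_time / cycle_time) * 100
pct = (0.63 / 0.941) * 100
ratio = 0.6695
pct = 66.9501


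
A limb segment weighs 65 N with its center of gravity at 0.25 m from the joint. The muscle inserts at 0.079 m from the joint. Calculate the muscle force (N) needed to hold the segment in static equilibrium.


F_muscle = W * d_load / d_muscle
F_muscle = 65 * 0.25 / 0.079
Numerator = 16.2500
F_muscle = 205.6962


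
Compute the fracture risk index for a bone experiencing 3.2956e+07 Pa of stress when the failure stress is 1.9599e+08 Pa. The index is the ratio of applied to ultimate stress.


FRI = applied / ultimate
FRI = 3.2956e+07 / 1.9599e+08
FRI = 0.1682


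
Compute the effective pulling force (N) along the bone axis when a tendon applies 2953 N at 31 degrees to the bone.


F_eff = F_tendon * cos(theta)
theta = 31 deg = 0.5411 rad
cos(theta) = 0.8572
F_eff = 2953 * 0.8572
F_eff = 2531.2150


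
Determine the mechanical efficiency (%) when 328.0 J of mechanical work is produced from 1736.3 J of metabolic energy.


eta = (W_mech / E_meta) * 100
eta = (328.0 / 1736.3) * 100
ratio = 0.1889
eta = 18.8907


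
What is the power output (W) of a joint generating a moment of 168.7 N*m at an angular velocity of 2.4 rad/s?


P = M * omega
P = 168.7 * 2.4
P = 404.8800


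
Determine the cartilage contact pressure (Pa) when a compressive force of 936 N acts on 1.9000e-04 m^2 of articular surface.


P = F / A
P = 936 / 1.9000e-04
P = 4.9263e+06


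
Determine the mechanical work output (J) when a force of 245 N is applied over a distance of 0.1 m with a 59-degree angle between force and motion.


W = F * d * cos(theta)
theta = 59 deg = 1.0297 rad
cos(theta) = 0.5150
W = 245 * 0.1 * 0.5150
W = 12.6184


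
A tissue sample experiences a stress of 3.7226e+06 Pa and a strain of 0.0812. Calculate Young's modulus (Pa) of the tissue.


E = stress / strain
E = 3.7226e+06 / 0.0812
E = 4.5845e+07


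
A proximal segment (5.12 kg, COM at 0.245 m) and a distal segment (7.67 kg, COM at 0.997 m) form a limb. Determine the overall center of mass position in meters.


COM = (m1*x1 + m2*x2) / (m1 + m2)
COM = (5.12*0.245 + 7.67*0.997) / (5.12 + 7.67)
Numerator = 8.9014
Denominator = 12.7900
COM = 0.6960


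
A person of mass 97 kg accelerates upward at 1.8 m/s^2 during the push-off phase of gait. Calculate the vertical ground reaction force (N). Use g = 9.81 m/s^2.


GRF = m * (g + a)
GRF = 97 * (9.81 + 1.8)
GRF = 97 * 11.6100
GRF = 1126.1700


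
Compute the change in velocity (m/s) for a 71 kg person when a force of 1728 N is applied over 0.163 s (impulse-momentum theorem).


J = F * dt = 1728 * 0.163 = 281.6640 N*s
delta_v = J / m
delta_v = 281.6640 / 71
delta_v = 3.9671


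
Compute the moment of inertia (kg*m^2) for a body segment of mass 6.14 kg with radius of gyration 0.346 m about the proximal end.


I = m * k^2
I = 6.14 * 0.346^2
k^2 = 0.1197
I = 0.7351


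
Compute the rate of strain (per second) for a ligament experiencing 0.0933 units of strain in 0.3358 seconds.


strain_rate = delta_strain / delta_t
strain_rate = 0.0933 / 0.3358
strain_rate = 0.2778


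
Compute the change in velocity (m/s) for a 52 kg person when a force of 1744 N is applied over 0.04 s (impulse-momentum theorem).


J = F * dt = 1744 * 0.04 = 69.7600 N*s
delta_v = J / m
delta_v = 69.7600 / 52
delta_v = 1.3415


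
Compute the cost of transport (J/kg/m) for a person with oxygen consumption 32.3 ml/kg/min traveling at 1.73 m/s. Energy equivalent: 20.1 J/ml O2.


Power per kg = VO2 * 20.1 / 60
Power per kg = 32.3 * 20.1 / 60 = 10.8205 W/kg
Cost = power_per_kg / speed
Cost = 10.8205 / 1.73
Cost = 6.2546


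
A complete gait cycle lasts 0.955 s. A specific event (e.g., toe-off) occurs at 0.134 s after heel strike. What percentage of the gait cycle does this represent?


pct = (event_time / cycle_time) * 100
pct = (0.134 / 0.955) * 100
ratio = 0.1403
pct = 14.0314


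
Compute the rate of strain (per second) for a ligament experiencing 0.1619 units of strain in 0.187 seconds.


strain_rate = delta_strain / delta_t
strain_rate = 0.1619 / 0.187
strain_rate = 0.8658


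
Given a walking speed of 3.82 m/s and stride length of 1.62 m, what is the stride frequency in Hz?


f = v / stride_length
f = 3.82 / 1.62
f = 2.3580


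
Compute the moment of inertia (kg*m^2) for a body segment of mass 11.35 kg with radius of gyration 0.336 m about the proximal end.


I = m * k^2
I = 11.35 * 0.336^2
k^2 = 0.1129
I = 1.2814


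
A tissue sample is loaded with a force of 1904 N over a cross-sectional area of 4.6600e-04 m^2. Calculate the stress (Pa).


stress = F / A
stress = 1904 / 4.6600e-04
stress = 4.0858e+06


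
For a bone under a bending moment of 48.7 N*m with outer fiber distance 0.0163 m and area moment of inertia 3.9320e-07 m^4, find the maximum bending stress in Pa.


sigma = M * c / I
sigma = 48.7 * 0.0163 / 3.9320e-07
M * c = 0.7938
sigma = 2.0188e+06


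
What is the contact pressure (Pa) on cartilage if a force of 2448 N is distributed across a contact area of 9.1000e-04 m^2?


P = F / A
P = 2448 / 9.1000e-04
P = 2.6901e+06


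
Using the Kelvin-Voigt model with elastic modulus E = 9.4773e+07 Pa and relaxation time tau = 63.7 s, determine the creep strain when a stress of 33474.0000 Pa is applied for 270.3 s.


epsilon(t) = (sigma/E) * (1 - exp(-t/tau))
sigma/E = 33474.0000 / 9.4773e+07 = 3.5320e-04
exp(-t/tau) = exp(-270.3 / 63.7) = 0.0144
epsilon = 3.5320e-04 * (1 - 0.0144)
epsilon = 3.4813e-04


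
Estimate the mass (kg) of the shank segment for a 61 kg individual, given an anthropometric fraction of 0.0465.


m_segment = body_mass * fraction
m_segment = 61 * 0.0465
m_segment = 2.8365


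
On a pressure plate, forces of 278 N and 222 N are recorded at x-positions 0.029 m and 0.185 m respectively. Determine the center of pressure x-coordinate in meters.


COP_x = (F1*x1 + F2*x2) / (F1 + F2)
COP_x = (278*0.029 + 222*0.185) / (278 + 222)
Numerator = 49.1320
Denominator = 500
COP_x = 0.0983


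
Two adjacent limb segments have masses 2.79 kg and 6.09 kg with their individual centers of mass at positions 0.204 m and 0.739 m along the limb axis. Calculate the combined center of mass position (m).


COM = (m1*x1 + m2*x2) / (m1 + m2)
COM = (2.79*0.204 + 6.09*0.739) / (2.79 + 6.09)
Numerator = 5.0697
Denominator = 8.8800
COM = 0.5709


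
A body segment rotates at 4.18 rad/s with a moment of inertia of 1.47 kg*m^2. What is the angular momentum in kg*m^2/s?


L = I * omega
L = 1.47 * 4.18
L = 6.1446


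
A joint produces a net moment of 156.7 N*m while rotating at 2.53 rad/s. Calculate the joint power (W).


P = M * omega
P = 156.7 * 2.53
P = 396.4510


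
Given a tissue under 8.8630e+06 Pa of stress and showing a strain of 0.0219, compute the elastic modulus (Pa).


E = stress / strain
E = 8.8630e+06 / 0.0219
E = 4.0470e+08


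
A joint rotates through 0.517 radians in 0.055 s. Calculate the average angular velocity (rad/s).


omega = delta_theta / delta_t
omega = 0.517 / 0.055
omega = 9.4000


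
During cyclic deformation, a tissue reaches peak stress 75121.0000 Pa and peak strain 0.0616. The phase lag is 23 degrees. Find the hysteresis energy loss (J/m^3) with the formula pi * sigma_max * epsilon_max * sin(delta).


E_loss = pi * sigma_max * epsilon_max * sin(delta)
delta = 23 deg = 0.4014 rad
sin(delta) = 0.3907
E_loss = pi * 75121.0000 * 0.0616 * 0.3907
E_loss = 5680.2828


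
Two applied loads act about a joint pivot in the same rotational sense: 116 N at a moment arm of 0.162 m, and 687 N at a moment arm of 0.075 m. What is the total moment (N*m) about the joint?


M = F1 * d1 + F2 * d2
M = 116 * 0.162 + 687 * 0.075
M = 18.7920 + 51.5250
M = 70.3170


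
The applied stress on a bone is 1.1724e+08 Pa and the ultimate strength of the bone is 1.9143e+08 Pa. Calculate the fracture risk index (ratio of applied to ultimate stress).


FRI = applied / ultimate
FRI = 1.1724e+08 / 1.9143e+08
FRI = 0.6124


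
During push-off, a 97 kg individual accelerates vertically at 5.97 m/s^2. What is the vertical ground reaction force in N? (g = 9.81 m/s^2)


GRF = m * (g + a)
GRF = 97 * (9.81 + 5.97)
GRF = 97 * 15.7800
GRF = 1530.6600


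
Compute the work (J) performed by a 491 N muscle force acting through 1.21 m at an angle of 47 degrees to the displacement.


W = F * d * cos(theta)
theta = 47 deg = 0.8203 rad
cos(theta) = 0.6820
W = 491 * 1.21 * 0.6820
W = 405.1820


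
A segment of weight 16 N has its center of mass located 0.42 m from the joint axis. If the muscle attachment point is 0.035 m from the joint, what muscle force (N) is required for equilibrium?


F_muscle = W * d_load / d_muscle
F_muscle = 16 * 0.42 / 0.035
Numerator = 6.7200
F_muscle = 192.0000


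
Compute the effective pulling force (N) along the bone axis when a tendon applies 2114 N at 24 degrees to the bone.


F_eff = F_tendon * cos(theta)
theta = 24 deg = 0.4189 rad
cos(theta) = 0.9135
F_eff = 2114 * 0.9135
F_eff = 1931.2351


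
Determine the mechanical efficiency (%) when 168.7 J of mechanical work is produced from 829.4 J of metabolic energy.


eta = (W_mech / E_meta) * 100
eta = (168.7 / 829.4) * 100
ratio = 0.2034
eta = 20.3400


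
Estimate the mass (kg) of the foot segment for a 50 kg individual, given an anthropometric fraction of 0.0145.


m_segment = body_mass * fraction
m_segment = 50 * 0.0145
m_segment = 0.7250


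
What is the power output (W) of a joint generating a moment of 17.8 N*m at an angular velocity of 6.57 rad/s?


P = M * omega
P = 17.8 * 6.57
P = 116.9460


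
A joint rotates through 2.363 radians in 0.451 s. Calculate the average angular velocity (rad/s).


omega = delta_theta / delta_t
omega = 2.363 / 0.451
omega = 5.2395


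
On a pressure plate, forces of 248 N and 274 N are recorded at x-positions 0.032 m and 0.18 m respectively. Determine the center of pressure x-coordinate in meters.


COP_x = (F1*x1 + F2*x2) / (F1 + F2)
COP_x = (248*0.032 + 274*0.18) / (248 + 274)
Numerator = 57.2560
Denominator = 522
COP_x = 0.1097


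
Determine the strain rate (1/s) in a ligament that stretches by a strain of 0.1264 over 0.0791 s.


strain_rate = delta_strain / delta_t
strain_rate = 0.1264 / 0.0791
strain_rate = 1.5980


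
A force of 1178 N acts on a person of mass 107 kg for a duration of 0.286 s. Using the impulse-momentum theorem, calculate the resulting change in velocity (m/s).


J = F * dt = 1178 * 0.286 = 336.9080 N*s
delta_v = J / m
delta_v = 336.9080 / 107
delta_v = 3.1487


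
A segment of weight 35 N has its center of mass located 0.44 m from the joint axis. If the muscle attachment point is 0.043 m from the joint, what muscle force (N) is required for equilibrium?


F_muscle = W * d_load / d_muscle
F_muscle = 35 * 0.44 / 0.043
Numerator = 15.4000
F_muscle = 358.1395


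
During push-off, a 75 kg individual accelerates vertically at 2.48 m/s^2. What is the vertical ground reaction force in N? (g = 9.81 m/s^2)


GRF = m * (g + a)
GRF = 75 * (9.81 + 2.48)
GRF = 75 * 12.2900
GRF = 921.7500


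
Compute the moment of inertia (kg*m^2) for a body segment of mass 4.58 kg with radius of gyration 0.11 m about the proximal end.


I = m * k^2
I = 4.58 * 0.11^2
k^2 = 0.0121
I = 0.0554


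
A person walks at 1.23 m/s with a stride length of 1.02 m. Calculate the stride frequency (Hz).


f = v / stride_length
f = 1.23 / 1.02
f = 1.2059


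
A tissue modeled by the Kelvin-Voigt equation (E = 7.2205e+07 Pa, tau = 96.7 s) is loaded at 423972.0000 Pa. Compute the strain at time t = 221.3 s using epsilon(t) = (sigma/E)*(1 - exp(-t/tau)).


epsilon(t) = (sigma/E) * (1 - exp(-t/tau))
sigma/E = 423972.0000 / 7.2205e+07 = 0.0059
exp(-t/tau) = exp(-221.3 / 96.7) = 0.1014
epsilon = 0.0059 * (1 - 0.1014)
epsilon = 0.0053


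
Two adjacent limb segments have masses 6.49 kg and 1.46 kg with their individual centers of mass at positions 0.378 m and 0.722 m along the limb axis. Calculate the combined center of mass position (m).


COM = (m1*x1 + m2*x2) / (m1 + m2)
COM = (6.49*0.378 + 1.46*0.722) / (6.49 + 1.46)
Numerator = 3.5073
Denominator = 7.9500
COM = 0.4412


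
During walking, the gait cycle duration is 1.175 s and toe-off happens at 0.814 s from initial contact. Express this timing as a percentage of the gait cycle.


pct = (event_time / cycle_time) * 100
pct = (0.814 / 1.175) * 100
ratio = 0.6928
pct = 69.2766


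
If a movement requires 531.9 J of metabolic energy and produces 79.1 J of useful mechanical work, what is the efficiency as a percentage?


eta = (W_mech / E_meta) * 100
eta = (79.1 / 531.9) * 100
ratio = 0.1487
eta = 14.8712


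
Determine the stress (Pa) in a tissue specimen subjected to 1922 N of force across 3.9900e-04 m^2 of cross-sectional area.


stress = F / A
stress = 1922 / 3.9900e-04
stress = 4.8170e+06


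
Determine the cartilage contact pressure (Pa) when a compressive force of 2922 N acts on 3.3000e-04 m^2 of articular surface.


P = F / A
P = 2922 / 3.3000e-04
P = 8.8545e+06


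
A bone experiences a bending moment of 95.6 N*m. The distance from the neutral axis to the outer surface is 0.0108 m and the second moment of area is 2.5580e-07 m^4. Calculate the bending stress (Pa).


sigma = M * c / I
sigma = 95.6 * 0.0108 / 2.5580e-07
M * c = 1.0325
sigma = 4.0363e+06


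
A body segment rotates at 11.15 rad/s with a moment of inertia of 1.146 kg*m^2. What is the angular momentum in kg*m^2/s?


L = I * omega
L = 1.146 * 11.15
L = 12.7779


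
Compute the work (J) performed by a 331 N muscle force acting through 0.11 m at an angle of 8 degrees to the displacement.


W = F * d * cos(theta)
theta = 8 deg = 0.1396 rad
cos(theta) = 0.9903
W = 331 * 0.11 * 0.9903
W = 36.0557


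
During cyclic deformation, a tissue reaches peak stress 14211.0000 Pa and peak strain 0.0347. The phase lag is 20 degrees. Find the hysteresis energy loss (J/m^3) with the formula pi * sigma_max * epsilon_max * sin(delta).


E_loss = pi * sigma_max * epsilon_max * sin(delta)
delta = 20 deg = 0.3491 rad
sin(delta) = 0.3420
E_loss = pi * 14211.0000 * 0.0347 * 0.3420
E_loss = 529.8533


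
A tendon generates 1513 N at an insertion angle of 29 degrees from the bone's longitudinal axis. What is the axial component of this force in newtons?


F_eff = F_tendon * cos(theta)
theta = 29 deg = 0.5061 rad
cos(theta) = 0.8746
F_eff = 1513 * 0.8746
F_eff = 1323.2996


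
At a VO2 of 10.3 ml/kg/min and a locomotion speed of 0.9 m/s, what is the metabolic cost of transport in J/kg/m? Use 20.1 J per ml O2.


Power per kg = VO2 * 20.1 / 60
Power per kg = 10.3 * 20.1 / 60 = 3.4505 W/kg
Cost = power_per_kg / speed
Cost = 3.4505 / 0.9
Cost = 3.8339


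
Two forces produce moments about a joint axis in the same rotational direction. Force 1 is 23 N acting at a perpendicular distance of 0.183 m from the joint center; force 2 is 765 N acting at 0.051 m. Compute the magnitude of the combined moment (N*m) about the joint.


M = F1 * d1 + F2 * d2
M = 23 * 0.183 + 765 * 0.051
M = 4.2090 + 39.0150
M = 43.2240


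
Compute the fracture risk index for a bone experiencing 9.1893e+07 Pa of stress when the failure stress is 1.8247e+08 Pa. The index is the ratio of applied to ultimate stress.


FRI = applied / ultimate
FRI = 9.1893e+07 / 1.8247e+08
FRI = 0.5036


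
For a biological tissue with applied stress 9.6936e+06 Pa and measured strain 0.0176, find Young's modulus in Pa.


E = stress / strain
E = 9.6936e+06 / 0.0176
E = 5.5077e+08


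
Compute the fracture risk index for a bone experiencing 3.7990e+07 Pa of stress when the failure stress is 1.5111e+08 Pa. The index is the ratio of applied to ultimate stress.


FRI = applied / ultimate
FRI = 3.7990e+07 / 1.5111e+08
FRI = 0.2514


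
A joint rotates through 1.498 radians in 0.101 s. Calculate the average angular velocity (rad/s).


omega = delta_theta / delta_t
omega = 1.498 / 0.101
omega = 14.8317


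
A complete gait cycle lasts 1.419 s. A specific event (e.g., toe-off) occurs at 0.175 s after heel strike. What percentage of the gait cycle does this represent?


pct = (event_time / cycle_time) * 100
pct = (0.175 / 1.419) * 100
ratio = 0.1233
pct = 12.3326


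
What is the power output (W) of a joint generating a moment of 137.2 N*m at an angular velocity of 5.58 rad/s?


P = M * omega
P = 137.2 * 5.58
P = 765.5760


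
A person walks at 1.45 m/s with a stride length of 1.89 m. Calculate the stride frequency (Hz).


f = v / stride_length
f = 1.45 / 1.89
f = 0.7672


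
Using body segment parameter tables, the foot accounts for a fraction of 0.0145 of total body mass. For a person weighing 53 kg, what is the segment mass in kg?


m_segment = body_mass * fraction
m_segment = 53 * 0.0145
m_segment = 0.7685


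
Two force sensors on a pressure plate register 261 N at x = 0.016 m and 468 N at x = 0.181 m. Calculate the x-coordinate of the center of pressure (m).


COP_x = (F1*x1 + F2*x2) / (F1 + F2)
COP_x = (261*0.016 + 468*0.181) / (261 + 468)
Numerator = 88.8840
Denominator = 729
COP_x = 0.1219


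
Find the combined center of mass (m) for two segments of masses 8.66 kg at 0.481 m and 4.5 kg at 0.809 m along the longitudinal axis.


COM = (m1*x1 + m2*x2) / (m1 + m2)
COM = (8.66*0.481 + 4.5*0.809) / (8.66 + 4.5)
Numerator = 7.8060
Denominator = 13.1600
COM = 0.5932


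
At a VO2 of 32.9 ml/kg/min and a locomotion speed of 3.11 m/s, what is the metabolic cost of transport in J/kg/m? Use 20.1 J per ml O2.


Power per kg = VO2 * 20.1 / 60
Power per kg = 32.9 * 20.1 / 60 = 11.0215 W/kg
Cost = power_per_kg / speed
Cost = 11.0215 / 3.11
Cost = 3.5439


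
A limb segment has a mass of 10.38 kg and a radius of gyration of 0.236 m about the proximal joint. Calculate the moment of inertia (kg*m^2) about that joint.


I = m * k^2
I = 10.38 * 0.236^2
k^2 = 0.0557
I = 0.5781


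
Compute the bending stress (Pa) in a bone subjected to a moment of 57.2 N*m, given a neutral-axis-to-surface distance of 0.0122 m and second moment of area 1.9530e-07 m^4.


sigma = M * c / I
sigma = 57.2 * 0.0122 / 1.9530e-07
M * c = 0.6978
sigma = 3.5732e+06


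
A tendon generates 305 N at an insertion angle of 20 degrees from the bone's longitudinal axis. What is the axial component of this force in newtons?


F_eff = F_tendon * cos(theta)
theta = 20 deg = 0.3491 rad
cos(theta) = 0.9397
F_eff = 305 * 0.9397
F_eff = 286.6062


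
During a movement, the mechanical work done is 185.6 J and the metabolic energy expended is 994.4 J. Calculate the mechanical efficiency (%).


eta = (W_mech / E_meta) * 100
eta = (185.6 / 994.4) * 100
ratio = 0.1866
eta = 18.6645


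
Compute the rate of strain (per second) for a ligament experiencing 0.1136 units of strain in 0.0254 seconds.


strain_rate = delta_strain / delta_t
strain_rate = 0.1136 / 0.0254
strain_rate = 4.4724


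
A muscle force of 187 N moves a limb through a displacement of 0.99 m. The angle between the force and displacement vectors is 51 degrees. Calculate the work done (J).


W = F * d * cos(theta)
theta = 51 deg = 0.8901 rad
cos(theta) = 0.6293
W = 187 * 0.99 * 0.6293
W = 116.5061


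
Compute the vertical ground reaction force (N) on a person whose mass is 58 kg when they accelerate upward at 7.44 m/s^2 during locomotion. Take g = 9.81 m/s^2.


GRF = m * (g + a)
GRF = 58 * (9.81 + 7.44)
GRF = 58 * 17.2500
GRF = 1000.5000


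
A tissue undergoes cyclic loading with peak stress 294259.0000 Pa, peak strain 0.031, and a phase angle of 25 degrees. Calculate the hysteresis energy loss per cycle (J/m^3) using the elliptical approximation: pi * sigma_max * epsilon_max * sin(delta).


E_loss = pi * sigma_max * epsilon_max * sin(delta)
delta = 25 deg = 0.4363 rad
sin(delta) = 0.4226
E_loss = pi * 294259.0000 * 0.031 * 0.4226
E_loss = 12111.2671


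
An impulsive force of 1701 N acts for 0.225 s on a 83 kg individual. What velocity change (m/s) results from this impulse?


J = F * dt = 1701 * 0.225 = 382.7250 N*s
delta_v = J / m
delta_v = 382.7250 / 83
delta_v = 4.6111


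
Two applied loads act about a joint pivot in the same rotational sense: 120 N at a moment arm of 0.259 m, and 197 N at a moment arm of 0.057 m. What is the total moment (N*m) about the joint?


M = F1 * d1 + F2 * d2
M = 120 * 0.259 + 197 * 0.057
M = 31.0800 + 11.2290
M = 42.3090


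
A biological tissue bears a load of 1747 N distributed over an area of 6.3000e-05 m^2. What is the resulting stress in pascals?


stress = F / A
stress = 1747 / 6.3000e-05
stress = 2.7730e+07


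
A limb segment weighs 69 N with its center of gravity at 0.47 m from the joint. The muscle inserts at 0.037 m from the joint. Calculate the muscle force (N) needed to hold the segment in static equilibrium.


F_muscle = W * d_load / d_muscle
F_muscle = 69 * 0.47 / 0.037
Numerator = 32.4300
F_muscle = 876.4865


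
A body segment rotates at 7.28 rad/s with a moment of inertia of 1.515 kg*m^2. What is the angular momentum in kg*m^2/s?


L = I * omega
L = 1.515 * 7.28
L = 11.0292


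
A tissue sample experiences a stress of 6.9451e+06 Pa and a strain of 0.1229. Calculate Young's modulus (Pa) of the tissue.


E = stress / strain
E = 6.9451e+06 / 0.1229
E = 5.6510e+07


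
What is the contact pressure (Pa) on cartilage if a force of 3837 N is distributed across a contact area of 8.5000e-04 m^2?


P = F / A
P = 3837 / 8.5000e-04
P = 4.5141e+06


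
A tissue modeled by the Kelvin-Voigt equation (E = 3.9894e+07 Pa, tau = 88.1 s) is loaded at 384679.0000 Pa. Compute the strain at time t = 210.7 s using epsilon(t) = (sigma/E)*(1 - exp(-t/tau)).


epsilon(t) = (sigma/E) * (1 - exp(-t/tau))
sigma/E = 384679.0000 / 3.9894e+07 = 0.0096
exp(-t/tau) = exp(-210.7 / 88.1) = 0.0915
epsilon = 0.0096 * (1 - 0.0915)
epsilon = 0.0088


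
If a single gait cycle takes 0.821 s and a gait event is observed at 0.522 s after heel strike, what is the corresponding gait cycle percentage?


pct = (event_time / cycle_time) * 100
pct = (0.522 / 0.821) * 100
ratio = 0.6358
pct = 63.5810


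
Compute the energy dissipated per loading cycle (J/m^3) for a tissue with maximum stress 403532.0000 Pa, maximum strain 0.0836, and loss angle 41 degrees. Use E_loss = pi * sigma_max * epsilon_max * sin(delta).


E_loss = pi * sigma_max * epsilon_max * sin(delta)
delta = 41 deg = 0.7156 rad
sin(delta) = 0.6561
E_loss = pi * 403532.0000 * 0.0836 * 0.6561
E_loss = 69530.7713


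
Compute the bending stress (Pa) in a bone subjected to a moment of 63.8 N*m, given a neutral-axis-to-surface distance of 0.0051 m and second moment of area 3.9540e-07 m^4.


sigma = M * c / I
sigma = 63.8 * 0.0051 / 3.9540e-07
M * c = 0.3254
sigma = 822913.5053


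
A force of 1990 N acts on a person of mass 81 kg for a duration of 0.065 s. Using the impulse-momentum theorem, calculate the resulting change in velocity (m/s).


J = F * dt = 1990 * 0.065 = 129.3500 N*s
delta_v = J / m
delta_v = 129.3500 / 81
delta_v = 1.5969


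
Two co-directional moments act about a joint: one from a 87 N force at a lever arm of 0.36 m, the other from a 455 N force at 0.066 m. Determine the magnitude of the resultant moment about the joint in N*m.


M = F1 * d1 + F2 * d2
M = 87 * 0.36 + 455 * 0.066
M = 31.3200 + 30.0300
M = 61.3500


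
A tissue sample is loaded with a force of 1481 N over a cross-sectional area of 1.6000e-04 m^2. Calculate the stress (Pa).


stress = F / A
stress = 1481 / 1.6000e-04
stress = 9.2562e+06


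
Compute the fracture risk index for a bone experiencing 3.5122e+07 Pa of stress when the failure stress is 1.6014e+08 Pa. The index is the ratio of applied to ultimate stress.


FRI = applied / ultimate
FRI = 3.5122e+07 / 1.6014e+08
FRI = 0.2193
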